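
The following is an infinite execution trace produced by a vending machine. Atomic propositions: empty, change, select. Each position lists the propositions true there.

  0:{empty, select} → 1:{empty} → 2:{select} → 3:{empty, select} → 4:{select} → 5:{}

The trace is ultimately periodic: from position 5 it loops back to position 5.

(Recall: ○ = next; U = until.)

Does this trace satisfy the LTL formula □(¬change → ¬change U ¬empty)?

¬change → ¬change U ¬empty holds at every position 0..5, and those are all positions ever visited, so □(¬change → ¬change U ¬empty) holds.
Positions where ¬change holds: 0, 1, 2, 3, 4, 5.
Check ¬change U ¬empty at each: 0→ok, 1→ok, 2→ok, 3→ok, 4→ok, 5→ok.

Holds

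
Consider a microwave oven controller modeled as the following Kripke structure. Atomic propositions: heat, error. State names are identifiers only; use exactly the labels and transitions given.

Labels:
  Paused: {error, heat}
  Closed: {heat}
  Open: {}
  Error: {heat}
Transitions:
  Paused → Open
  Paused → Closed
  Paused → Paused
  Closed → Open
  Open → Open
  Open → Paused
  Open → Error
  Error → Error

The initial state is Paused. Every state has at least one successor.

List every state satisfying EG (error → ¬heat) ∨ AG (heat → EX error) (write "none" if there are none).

{Closed, Open, Error}

States satisfying error → ¬heat: {Closed, Open, Error}.
States satisfying EG (error → ¬heat): {Closed, Open, Error}.
States satisfying heat → EX error: {Paused, Open}.
States satisfying AG (heat → EX error): ∅.
States satisfying EG (error → ¬heat) ∨ AG (heat → EX error): {Closed, Open, Error}.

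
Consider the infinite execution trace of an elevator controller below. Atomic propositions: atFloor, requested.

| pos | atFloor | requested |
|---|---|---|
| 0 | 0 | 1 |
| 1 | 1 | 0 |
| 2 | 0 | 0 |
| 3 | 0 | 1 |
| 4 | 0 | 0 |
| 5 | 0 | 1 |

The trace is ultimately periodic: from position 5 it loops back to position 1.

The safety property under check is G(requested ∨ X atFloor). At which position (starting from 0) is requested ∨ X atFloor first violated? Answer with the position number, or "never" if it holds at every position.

Check requested ∨ X atFloor at each position in order: 0 ✓.
At position 1 the labels are {atFloor} and the next position 2 has {}, so requested ∨ X atFloor is false there. This is the first violation.

1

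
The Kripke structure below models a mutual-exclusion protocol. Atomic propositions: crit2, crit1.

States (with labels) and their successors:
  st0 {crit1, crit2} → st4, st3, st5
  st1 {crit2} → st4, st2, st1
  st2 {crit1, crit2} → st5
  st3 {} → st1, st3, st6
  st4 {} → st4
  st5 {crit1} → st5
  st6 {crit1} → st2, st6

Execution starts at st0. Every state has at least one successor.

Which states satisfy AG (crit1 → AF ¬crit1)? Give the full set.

States satisfying crit1 → AF ¬crit1: {st1, st3, st4}.
States satisfying AG (crit1 → AF ¬crit1): {st4}.

{st4}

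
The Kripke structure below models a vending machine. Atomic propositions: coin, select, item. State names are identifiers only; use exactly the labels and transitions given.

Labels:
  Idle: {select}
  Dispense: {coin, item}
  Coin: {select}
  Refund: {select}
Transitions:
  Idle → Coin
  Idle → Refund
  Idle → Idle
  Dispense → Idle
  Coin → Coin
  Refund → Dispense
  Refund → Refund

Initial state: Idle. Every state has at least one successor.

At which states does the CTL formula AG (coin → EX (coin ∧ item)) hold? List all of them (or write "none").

States satisfying coin → EX (coin ∧ item): {Idle, Coin, Refund}.
States satisfying AG (coin → EX (coin ∧ item)): {Coin}.

{Coin}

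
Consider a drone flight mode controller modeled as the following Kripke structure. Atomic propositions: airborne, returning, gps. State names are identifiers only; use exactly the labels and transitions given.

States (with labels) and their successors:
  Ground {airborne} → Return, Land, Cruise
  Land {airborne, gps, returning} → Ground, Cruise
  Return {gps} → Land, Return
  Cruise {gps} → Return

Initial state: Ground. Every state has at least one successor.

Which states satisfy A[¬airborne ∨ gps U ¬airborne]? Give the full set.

States satisfying ¬airborne ∨ gps: {Land, Return, Cruise}.
States satisfying ¬airborne: {Return, Cruise}.
States satisfying A[¬airborne ∨ gps U ¬airborne]: {Return, Cruise}.

{Return, Cruise}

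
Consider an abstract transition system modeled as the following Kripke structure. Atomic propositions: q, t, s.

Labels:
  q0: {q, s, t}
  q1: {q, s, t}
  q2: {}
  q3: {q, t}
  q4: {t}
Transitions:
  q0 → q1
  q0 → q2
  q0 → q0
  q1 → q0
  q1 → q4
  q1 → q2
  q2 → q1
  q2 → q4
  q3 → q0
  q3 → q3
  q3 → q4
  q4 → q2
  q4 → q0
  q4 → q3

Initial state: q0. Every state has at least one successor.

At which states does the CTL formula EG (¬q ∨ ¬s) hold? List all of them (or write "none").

{q2, q3, q4}

States satisfying ¬q ∨ ¬s: {q2, q3, q4}.
States satisfying EG (¬q ∨ ¬s): {q2, q3, q4}.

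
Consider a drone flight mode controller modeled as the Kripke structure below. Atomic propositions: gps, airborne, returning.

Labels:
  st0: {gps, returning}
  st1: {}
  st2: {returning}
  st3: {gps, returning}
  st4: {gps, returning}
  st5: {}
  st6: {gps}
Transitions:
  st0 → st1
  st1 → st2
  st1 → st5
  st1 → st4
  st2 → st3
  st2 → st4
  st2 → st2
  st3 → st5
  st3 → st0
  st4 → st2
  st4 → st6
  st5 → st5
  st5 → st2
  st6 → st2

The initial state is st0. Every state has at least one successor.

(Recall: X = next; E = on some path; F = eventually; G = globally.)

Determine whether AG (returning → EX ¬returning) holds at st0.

Does not hold

States satisfying returning → EX ¬returning: {st0, st1, st3, st4, st5, st6}.
States satisfying AG (returning → EX ¬returning): ∅.
st2 is reachable from st0 and violates returning → EX ¬returning, so AG fails at st0.
st0 ∉ Sat(AG (returning → EX ¬returning)).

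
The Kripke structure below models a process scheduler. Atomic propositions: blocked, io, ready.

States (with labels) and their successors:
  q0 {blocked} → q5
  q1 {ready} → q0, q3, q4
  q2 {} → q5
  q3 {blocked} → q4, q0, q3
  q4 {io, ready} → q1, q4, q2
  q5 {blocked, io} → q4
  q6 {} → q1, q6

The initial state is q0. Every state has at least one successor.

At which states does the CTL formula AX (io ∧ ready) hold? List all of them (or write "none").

States satisfying io ∧ ready: {q4}.
States satisfying AX (io ∧ ready): {q5}.

{q5}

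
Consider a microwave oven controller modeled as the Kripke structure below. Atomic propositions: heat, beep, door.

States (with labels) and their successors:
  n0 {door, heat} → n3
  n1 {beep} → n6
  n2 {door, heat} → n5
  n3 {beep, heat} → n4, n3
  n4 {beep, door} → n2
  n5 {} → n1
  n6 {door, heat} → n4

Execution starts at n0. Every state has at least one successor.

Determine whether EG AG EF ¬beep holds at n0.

Yes

States satisfying AG EF ¬beep: {n0, n1, n2, n3, n4, n5, n6}.
States satisfying EG AG EF ¬beep: {n0, n1, n2, n3, n4, n5, n6}.
n0 ∈ Sat(EG AG EF ¬beep).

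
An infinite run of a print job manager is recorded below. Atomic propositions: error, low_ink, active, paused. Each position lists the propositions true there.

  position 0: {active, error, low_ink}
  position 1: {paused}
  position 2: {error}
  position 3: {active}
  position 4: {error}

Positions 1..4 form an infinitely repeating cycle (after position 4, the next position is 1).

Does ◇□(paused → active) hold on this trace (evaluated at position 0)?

No

□(paused → active) is false at every position 0..4, so it never becomes true and ◇□(paused → active) fails.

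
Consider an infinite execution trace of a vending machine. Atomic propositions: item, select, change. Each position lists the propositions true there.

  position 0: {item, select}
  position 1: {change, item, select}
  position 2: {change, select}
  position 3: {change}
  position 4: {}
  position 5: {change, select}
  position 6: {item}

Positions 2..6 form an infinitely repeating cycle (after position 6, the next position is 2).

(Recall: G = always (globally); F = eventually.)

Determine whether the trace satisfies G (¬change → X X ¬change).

Violated

¬change → X X ¬change must hold at every position from 0 onward. It fails at position 0, so G (¬change → X X ¬change) is false.
Positions where ¬change holds: 0, 4, 6.
Check X X ¬change at each: 0→fails, 4→ok, 6→fails.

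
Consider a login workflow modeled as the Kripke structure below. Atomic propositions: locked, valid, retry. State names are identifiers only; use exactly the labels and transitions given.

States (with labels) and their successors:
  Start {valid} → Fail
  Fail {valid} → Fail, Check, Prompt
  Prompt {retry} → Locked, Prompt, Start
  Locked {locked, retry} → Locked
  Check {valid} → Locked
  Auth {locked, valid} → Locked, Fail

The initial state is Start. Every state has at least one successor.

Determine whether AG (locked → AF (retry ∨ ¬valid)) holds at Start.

States satisfying locked → AF (retry ∨ ¬valid): {Start, Fail, Prompt, Locked, Check}.
States satisfying AG (locked → AF (retry ∨ ¬valid)): {Start, Fail, Prompt, Locked, Check}.
Every state reachable from Start satisfies locked → AF (retry ∨ ¬valid).
Start ∈ Sat(AG (locked → AF (retry ∨ ¬valid))).

Yes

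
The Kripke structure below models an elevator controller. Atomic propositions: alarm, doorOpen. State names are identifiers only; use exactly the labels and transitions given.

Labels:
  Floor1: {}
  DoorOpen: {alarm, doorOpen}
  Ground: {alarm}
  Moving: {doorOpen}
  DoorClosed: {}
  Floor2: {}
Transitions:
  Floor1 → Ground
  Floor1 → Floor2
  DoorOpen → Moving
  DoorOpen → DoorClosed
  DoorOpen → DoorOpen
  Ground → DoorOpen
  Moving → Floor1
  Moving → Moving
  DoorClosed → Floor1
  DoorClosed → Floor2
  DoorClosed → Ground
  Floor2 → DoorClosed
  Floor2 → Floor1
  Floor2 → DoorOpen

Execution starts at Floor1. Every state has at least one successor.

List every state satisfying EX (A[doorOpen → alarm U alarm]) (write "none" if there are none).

{Floor1, DoorOpen, Ground, DoorClosed, Floor2}

States satisfying A[doorOpen → alarm U alarm]: {DoorOpen, Ground}.
States satisfying EX (A[doorOpen → alarm U alarm]): {Floor1, DoorOpen, Ground, DoorClosed, Floor2}.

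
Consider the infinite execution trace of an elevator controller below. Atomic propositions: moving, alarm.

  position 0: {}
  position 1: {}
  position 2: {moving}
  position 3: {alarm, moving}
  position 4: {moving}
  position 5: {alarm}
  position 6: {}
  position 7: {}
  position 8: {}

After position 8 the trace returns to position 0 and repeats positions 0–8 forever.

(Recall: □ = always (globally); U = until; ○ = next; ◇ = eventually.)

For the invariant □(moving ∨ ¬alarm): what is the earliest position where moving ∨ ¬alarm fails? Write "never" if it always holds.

5

Check moving ∨ ¬alarm at each position in order: 0 ✓, 1 ✓, 2 ✓, 3 ✓, 4 ✓.
At position 5 the labels are {alarm}, so moving ∨ ¬alarm is false there. This is the first violation.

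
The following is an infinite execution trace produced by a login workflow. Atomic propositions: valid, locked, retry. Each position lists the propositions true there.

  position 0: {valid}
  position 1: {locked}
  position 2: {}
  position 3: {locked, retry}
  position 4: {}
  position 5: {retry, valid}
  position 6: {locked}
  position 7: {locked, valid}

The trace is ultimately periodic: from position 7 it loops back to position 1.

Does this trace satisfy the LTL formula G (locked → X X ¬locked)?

locked → X X ¬locked must hold at every position from 0 onward. It fails at position 1, so G (locked → X X ¬locked) is false.
Positions where locked holds: 1, 3, 6, 7.
Check X X ¬locked at each: 1→fails, 3→ok, 6→fails, 7→ok.

Violated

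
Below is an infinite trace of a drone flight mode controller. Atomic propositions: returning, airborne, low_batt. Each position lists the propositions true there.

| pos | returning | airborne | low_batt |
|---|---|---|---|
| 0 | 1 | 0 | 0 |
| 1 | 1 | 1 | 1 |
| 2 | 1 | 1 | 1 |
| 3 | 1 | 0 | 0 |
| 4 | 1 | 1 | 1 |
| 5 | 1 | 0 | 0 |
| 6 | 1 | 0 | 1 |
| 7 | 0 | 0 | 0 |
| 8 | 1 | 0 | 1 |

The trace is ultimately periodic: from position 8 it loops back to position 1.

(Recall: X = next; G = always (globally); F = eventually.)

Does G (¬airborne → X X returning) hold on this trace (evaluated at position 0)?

¬airborne → X X returning must hold at every position from 0 onward. It fails at position 5, so G (¬airborne → X X returning) is false.
Positions where ¬airborne holds: 0, 3, 5, 6, 7, 8.
Check X X returning at each: 0→ok, 3→ok, 5→fails, 6→ok, 7→ok, 8→ok.

Violated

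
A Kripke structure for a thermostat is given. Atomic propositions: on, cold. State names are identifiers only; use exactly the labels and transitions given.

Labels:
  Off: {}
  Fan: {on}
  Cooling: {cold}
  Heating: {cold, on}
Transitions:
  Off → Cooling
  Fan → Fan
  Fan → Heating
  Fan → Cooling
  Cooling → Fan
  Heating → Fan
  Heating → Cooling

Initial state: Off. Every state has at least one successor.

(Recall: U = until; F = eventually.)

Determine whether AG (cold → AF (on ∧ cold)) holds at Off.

States satisfying cold → AF (on ∧ cold): {Off, Fan, Heating}.
States satisfying AG (cold → AF (on ∧ cold)): ∅.
Cooling is reachable from Off and violates cold → AF (on ∧ cold), so AG fails at Off.
Off ∉ Sat(AG (cold → AF (on ∧ cold))).

No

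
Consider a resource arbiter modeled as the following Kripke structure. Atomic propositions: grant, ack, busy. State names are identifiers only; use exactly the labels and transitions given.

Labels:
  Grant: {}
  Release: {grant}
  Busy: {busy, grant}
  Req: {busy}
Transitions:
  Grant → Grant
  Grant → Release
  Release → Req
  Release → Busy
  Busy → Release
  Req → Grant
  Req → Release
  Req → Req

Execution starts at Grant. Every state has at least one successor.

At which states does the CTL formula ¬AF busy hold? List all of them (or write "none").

{Grant}

States satisfying busy: {Busy, Req}.
States satisfying AF busy: {Release, Busy, Req}.
States satisfying ¬AF busy: {Grant}.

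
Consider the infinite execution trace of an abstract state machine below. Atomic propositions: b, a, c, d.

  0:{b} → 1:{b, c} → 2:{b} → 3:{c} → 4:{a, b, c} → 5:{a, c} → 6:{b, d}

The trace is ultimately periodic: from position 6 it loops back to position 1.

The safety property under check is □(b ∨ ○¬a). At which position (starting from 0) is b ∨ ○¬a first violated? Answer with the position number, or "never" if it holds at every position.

Check b ∨ ○¬a at each position in order: 0 ✓, 1 ✓, 2 ✓.
At position 3 the labels are {c} and the next position 4 has {a, b, c}, so b ∨ ○¬a is false there. This is the first violation.

3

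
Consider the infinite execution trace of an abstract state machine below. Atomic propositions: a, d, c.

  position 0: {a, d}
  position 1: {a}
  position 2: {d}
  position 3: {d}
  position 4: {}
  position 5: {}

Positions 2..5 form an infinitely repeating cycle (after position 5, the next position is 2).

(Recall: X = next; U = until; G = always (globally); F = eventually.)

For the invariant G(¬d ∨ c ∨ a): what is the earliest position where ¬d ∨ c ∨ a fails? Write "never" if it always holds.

Check ¬d ∨ c ∨ a at each position in order: 0 ✓, 1 ✓.
At position 2 the labels are {d}, so ¬d ∨ c ∨ a is false there. This is the first violation.

2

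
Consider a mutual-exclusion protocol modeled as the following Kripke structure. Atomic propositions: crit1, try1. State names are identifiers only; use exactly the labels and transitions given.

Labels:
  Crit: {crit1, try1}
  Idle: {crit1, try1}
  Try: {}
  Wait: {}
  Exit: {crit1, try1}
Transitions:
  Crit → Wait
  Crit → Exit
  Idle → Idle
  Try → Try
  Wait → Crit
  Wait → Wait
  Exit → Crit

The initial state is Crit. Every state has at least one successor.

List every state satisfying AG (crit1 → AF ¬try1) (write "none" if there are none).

{Try}

States satisfying crit1 → AF ¬try1: {Try, Wait}.
States satisfying AG (crit1 → AF ¬try1): {Try}.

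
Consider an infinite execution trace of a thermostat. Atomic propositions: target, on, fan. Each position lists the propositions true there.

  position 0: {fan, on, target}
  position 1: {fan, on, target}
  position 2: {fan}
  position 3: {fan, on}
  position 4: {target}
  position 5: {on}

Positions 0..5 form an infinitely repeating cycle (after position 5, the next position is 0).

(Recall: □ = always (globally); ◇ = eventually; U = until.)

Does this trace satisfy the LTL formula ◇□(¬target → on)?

No

□(¬target → on) is false at every position 0..5, so it never becomes true and ◇□(¬target → on) fails.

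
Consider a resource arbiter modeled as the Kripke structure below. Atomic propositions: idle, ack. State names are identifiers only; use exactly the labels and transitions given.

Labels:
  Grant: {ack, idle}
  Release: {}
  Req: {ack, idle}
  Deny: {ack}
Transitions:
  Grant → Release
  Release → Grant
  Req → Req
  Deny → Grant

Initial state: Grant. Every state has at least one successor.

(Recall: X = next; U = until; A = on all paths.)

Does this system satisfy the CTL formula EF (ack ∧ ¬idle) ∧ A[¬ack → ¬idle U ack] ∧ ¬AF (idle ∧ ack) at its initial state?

Does not hold

States satisfying ack ∧ ¬idle: {Deny}.
States satisfying EF (ack ∧ ¬idle): {Deny}.
States satisfying ¬ack → ¬idle: {Grant, Release, Req, Deny}.
States satisfying ack: {Grant, Req, Deny}.
States satisfying A[¬ack → ¬idle U ack]: {Grant, Release, Req, Deny}.
States satisfying idle ∧ ack: {Grant, Req}.
States satisfying AF (idle ∧ ack): {Grant, Release, Req, Deny}.
States satisfying ¬AF (idle ∧ ack): ∅.
States satisfying A[¬ack → ¬idle U ack] ∧ ¬AF (idle ∧ ack): ∅.
States satisfying EF (ack ∧ ¬idle) ∧ A[¬ack → ¬idle U ack] ∧ ¬AF (idle ∧ ack): ∅.
Grant ∉ Sat(EF (ack ∧ ¬idle) ∧ A[¬ack → ¬idle U ack] ∧ ¬AF (idle ∧ ack)).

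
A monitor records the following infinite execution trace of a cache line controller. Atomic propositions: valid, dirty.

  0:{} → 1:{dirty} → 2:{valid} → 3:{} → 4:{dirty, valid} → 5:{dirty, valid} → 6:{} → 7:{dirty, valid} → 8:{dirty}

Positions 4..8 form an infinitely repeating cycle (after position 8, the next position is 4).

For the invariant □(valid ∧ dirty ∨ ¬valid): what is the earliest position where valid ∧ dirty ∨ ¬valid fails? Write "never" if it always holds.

2

Check valid ∧ dirty ∨ ¬valid at each position in order: 0 ✓, 1 ✓.
At position 2 the labels are {valid}, so valid ∧ dirty ∨ ¬valid is false there. This is the first violation.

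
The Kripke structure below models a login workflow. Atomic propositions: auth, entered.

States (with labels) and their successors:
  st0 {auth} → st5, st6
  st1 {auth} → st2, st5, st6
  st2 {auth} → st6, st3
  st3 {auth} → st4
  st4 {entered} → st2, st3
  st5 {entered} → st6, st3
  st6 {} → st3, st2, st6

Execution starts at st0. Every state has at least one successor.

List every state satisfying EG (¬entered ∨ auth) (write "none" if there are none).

{st0, st1, st2, st6}

States satisfying ¬entered ∨ auth: {st0, st1, st2, st3, st6}.
States satisfying EG (¬entered ∨ auth): {st0, st1, st2, st6}.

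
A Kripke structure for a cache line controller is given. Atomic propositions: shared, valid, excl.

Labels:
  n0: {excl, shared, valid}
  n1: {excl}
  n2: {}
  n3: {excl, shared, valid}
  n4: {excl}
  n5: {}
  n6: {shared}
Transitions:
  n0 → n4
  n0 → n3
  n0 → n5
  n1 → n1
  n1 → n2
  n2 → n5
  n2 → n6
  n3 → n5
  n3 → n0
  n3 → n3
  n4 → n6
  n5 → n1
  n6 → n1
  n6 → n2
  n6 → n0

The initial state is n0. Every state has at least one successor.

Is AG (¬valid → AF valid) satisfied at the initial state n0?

States satisfying ¬valid → AF valid: {n0, n3}.
States satisfying AG (¬valid → AF valid): ∅.
n1 is reachable from n0 and violates ¬valid → AF valid, so AG fails at n0.
n0 ∉ Sat(AG (¬valid → AF valid)).

No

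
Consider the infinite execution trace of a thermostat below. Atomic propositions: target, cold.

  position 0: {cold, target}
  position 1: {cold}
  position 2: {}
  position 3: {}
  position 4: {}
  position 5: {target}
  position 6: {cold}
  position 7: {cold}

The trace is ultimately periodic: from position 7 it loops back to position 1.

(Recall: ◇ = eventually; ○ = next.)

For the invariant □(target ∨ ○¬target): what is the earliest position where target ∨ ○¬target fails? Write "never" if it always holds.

Check target ∨ ○¬target at each position in order: 0 ✓, 1 ✓, 2 ✓, 3 ✓.
At position 4 the labels are {} and the next position 5 has {target}, so target ∨ ○¬target is false there. This is the first violation.

4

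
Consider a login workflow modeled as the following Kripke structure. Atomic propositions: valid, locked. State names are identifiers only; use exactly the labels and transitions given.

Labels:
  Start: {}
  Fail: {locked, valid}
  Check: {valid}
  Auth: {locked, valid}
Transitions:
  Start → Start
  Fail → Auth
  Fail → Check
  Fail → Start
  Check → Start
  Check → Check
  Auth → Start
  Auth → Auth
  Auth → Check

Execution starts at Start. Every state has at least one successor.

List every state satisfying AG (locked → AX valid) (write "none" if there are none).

{Start, Check}

States satisfying locked → AX valid: {Start, Check}.
States satisfying AG (locked → AX valid): {Start, Check}.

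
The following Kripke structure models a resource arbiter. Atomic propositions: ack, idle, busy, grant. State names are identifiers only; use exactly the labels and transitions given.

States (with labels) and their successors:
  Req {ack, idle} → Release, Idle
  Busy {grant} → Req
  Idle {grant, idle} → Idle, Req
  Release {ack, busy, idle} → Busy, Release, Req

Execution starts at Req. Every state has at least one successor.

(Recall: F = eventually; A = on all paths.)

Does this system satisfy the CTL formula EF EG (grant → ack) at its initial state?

Satisfied

States satisfying EG (grant → ack): {Req, Release}.
States satisfying EF EG (grant → ack): {Req, Busy, Idle, Release}.
Some path from Req reaches a state where EG (grant → ack) holds.
Req ∈ Sat(EF EG (grant → ack)).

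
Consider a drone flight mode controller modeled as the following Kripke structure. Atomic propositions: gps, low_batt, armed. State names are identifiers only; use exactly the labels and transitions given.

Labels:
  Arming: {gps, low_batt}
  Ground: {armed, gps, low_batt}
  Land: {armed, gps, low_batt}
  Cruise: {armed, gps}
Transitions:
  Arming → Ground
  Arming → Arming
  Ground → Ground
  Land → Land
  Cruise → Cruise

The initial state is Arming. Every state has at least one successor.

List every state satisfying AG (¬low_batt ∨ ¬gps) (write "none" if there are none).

{Cruise}

States satisfying ¬low_batt ∨ ¬gps: {Cruise}.
States satisfying AG (¬low_batt ∨ ¬gps): {Cruise}.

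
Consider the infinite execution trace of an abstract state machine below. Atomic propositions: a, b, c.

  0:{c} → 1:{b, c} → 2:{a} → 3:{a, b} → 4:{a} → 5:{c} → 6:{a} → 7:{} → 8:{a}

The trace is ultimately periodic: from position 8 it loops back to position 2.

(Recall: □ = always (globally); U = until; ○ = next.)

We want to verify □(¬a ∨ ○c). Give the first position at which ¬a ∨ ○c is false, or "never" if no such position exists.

2

Check ¬a ∨ ○c at each position in order: 0 ✓, 1 ✓.
At position 2 the labels are {a} and the next position 3 has {a, b}, so ¬a ∨ ○c is false there. This is the first violation.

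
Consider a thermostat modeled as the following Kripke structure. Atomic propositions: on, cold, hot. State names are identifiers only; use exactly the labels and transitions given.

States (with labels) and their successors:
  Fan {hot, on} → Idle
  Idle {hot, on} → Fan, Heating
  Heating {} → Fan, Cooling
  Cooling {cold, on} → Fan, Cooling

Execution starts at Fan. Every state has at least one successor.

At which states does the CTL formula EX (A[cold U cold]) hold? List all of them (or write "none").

States satisfying A[cold U cold]: {Cooling}.
States satisfying EX (A[cold U cold]): {Heating, Cooling}.

{Heating, Cooling}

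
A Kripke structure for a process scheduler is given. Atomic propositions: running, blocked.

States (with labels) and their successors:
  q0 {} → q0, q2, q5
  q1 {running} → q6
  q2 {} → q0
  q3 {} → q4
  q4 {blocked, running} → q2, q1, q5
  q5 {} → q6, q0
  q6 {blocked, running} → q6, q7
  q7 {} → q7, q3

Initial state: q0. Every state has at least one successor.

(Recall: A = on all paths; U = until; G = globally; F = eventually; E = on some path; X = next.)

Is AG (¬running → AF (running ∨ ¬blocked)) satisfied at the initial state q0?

Satisfied

States satisfying ¬running → AF (running ∨ ¬blocked): {q0, q1, q2, q3, q4, q5, q6, q7}.
States satisfying AG (¬running → AF (running ∨ ¬blocked)): {q0, q1, q2, q3, q4, q5, q6, q7}.
Every state reachable from q0 satisfies ¬running → AF (running ∨ ¬blocked).
q0 ∈ Sat(AG (¬running → AF (running ∨ ¬blocked))).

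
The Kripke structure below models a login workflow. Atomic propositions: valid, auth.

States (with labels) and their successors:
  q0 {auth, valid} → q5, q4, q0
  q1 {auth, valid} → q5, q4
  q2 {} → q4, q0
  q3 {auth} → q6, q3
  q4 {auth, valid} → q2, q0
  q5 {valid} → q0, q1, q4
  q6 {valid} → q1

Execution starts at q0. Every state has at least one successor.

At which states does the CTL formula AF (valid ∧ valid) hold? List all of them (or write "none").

{q0, q1, q2, q4, q5, q6}

States satisfying valid ∧ valid: {q0, q1, q4, q5, q6}.
States satisfying AF (valid ∧ valid): {q0, q1, q2, q4, q5, q6}.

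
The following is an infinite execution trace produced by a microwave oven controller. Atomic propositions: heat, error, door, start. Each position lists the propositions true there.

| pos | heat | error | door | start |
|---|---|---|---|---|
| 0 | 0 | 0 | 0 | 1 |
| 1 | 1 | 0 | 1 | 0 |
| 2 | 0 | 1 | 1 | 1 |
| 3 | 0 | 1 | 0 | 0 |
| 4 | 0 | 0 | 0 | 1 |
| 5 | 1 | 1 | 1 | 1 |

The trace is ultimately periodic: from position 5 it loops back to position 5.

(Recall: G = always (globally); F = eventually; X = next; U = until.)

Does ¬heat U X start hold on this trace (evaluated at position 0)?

Holds

Walking from position 0: X start first holds at position 1, and ¬heat holds at every earlier position along the way, so ¬heat U X start holds.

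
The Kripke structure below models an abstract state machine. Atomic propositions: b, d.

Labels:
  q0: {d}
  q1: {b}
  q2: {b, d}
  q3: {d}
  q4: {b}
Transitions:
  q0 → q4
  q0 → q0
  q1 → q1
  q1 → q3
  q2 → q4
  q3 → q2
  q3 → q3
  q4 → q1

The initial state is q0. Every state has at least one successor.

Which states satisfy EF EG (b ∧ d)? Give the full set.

none

States satisfying EG (b ∧ d): ∅.
States satisfying EF EG (b ∧ d): ∅.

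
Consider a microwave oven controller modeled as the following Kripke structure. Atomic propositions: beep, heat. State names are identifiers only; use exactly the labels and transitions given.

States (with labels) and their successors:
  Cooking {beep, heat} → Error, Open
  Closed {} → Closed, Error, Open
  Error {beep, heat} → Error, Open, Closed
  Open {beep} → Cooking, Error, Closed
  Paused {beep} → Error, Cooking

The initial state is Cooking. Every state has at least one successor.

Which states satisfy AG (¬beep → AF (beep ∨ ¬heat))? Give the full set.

{Cooking, Closed, Error, Open, Paused}

States satisfying ¬beep → AF (beep ∨ ¬heat): {Cooking, Closed, Error, Open, Paused}.
States satisfying AG (¬beep → AF (beep ∨ ¬heat)): {Cooking, Closed, Error, Open, Paused}.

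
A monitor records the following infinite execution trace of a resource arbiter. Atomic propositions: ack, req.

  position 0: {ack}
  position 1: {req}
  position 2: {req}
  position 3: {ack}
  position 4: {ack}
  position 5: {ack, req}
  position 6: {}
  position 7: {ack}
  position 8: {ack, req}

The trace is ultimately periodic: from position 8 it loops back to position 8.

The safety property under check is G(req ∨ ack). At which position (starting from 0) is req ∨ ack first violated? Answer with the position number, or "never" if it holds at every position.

Check req ∨ ack at each position in order: 0 ✓, 1 ✓, 2 ✓, 3 ✓, 4 ✓, 5 ✓.
At position 6 the labels are {}, so req ∨ ack is false there. This is the first violation.

6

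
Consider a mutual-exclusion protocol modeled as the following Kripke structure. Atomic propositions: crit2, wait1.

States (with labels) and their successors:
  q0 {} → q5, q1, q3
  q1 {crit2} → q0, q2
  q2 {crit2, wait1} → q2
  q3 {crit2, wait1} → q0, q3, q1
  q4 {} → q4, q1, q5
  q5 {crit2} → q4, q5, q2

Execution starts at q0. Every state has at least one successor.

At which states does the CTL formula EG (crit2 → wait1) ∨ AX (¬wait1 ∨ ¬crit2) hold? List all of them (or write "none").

States satisfying crit2 → wait1: {q0, q2, q3, q4}.
States satisfying EG (crit2 → wait1): {q0, q2, q3, q4}.
States satisfying ¬wait1 ∨ ¬crit2: {q0, q1, q4, q5}.
States satisfying AX (¬wait1 ∨ ¬crit2): {q4}.
States satisfying EG (crit2 → wait1) ∨ AX (¬wait1 ∨ ¬crit2): {q0, q2, q3, q4}.

{q0, q2, q3, q4}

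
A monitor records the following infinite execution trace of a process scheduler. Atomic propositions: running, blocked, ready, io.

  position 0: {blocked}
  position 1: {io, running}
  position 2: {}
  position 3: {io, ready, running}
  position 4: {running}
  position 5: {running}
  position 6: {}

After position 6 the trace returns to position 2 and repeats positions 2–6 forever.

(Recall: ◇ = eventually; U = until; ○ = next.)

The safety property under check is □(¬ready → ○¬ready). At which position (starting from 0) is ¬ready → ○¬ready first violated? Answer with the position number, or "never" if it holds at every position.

Check ¬ready → ○¬ready at each position in order: 0 ✓, 1 ✓.
At position 2 the labels are {} and the next position 3 has {io, ready, running}, so ¬ready → ○¬ready is false there. This is the first violation.

2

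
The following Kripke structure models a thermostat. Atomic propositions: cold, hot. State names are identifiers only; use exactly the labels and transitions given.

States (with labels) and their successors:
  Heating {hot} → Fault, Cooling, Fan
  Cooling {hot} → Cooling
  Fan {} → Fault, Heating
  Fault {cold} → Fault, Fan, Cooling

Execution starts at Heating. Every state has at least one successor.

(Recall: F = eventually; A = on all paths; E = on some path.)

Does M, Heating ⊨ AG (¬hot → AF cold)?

States satisfying ¬hot → AF cold: {Heating, Cooling, Fault}.
States satisfying AG (¬hot → AF cold): {Cooling}.
Fan is reachable from Heating and violates ¬hot → AF cold, so AG fails at Heating.
Heating ∉ Sat(AG (¬hot → AF cold)).

Does not hold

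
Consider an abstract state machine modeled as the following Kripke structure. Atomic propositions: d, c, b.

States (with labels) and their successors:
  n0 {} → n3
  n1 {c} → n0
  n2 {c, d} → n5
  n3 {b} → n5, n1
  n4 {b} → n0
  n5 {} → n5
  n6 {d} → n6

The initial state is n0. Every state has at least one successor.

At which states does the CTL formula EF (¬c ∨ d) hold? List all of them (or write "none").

{n0, n1, n2, n3, n4, n5, n6}

States satisfying ¬c ∨ d: {n0, n2, n3, n4, n5, n6}.
States satisfying EF (¬c ∨ d): {n0, n1, n2, n3, n4, n5, n6}.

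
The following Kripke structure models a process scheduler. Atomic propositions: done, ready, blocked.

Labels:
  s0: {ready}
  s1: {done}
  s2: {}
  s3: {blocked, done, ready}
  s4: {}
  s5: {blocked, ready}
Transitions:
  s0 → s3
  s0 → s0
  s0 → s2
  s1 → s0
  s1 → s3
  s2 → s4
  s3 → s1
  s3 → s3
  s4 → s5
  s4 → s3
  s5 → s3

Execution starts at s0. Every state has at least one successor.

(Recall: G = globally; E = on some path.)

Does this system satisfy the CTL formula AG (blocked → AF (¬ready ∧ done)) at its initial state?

No

States satisfying blocked → AF (¬ready ∧ done): {s0, s1, s2, s4}.
States satisfying AG (blocked → AF (¬ready ∧ done)): ∅.
s3 is reachable from s0 and violates blocked → AF (¬ready ∧ done), so AG fails at s0.
s0 ∉ Sat(AG (blocked → AF (¬ready ∧ done))).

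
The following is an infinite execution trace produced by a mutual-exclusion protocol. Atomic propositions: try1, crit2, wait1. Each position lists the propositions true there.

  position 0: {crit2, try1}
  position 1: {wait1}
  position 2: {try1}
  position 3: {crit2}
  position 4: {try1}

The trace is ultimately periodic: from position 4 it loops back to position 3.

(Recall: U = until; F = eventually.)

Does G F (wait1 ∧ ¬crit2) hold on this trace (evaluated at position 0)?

F (wait1 ∧ ¬crit2) must hold at every position from 0 onward. It fails at position 2, so G F (wait1 ∧ ¬crit2) is false.

Violated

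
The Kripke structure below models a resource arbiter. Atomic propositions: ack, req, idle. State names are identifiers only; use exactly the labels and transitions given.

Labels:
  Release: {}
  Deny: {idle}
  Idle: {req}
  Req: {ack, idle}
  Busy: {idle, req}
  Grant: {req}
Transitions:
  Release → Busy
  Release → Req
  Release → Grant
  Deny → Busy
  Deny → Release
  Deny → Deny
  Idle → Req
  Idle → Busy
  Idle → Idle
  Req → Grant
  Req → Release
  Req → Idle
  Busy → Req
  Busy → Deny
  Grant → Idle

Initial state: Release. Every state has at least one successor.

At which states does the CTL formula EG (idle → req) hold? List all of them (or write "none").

{Release, Idle, Grant}

States satisfying idle → req: {Release, Idle, Busy, Grant}.
States satisfying EG (idle → req): {Release, Idle, Grant}.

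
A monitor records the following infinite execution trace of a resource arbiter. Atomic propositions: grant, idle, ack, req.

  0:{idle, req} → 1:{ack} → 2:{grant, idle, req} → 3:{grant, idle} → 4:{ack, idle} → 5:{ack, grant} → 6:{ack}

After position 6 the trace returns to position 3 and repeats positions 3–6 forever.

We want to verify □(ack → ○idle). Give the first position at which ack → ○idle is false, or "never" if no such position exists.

Check ack → ○idle at each position in order: 0 ✓, 1 ✓, 2 ✓, 3 ✓.
At position 4 the labels are {ack, idle} and the next position 5 has {ack, grant}, so ack → ○idle is false there. This is the first violation.

4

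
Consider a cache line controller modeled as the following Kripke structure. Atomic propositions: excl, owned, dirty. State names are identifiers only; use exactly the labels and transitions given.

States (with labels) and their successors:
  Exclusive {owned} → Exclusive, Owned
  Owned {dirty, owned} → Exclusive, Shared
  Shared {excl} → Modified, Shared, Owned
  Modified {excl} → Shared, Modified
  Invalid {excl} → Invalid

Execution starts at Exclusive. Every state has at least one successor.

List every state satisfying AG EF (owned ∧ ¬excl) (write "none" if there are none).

{Exclusive, Owned, Shared, Modified}

States satisfying EF (owned ∧ ¬excl): {Exclusive, Owned, Shared, Modified}.
States satisfying AG EF (owned ∧ ¬excl): {Exclusive, Owned, Shared, Modified}.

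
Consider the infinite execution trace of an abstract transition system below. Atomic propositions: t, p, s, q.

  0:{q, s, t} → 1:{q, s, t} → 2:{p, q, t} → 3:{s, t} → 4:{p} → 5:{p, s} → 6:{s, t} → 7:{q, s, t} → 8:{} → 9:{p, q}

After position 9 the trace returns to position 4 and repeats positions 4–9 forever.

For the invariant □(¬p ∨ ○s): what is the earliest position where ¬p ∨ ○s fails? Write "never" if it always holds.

Check ¬p ∨ ○s at each position in order: 0 ✓, 1 ✓, 2 ✓, 3 ✓, 4 ✓, 5 ✓, 6 ✓, 7 ✓, 8 ✓.
At position 9 the labels are {p, q} and the next position 4 has {p}, so ¬p ∨ ○s is false there. This is the first violation.

9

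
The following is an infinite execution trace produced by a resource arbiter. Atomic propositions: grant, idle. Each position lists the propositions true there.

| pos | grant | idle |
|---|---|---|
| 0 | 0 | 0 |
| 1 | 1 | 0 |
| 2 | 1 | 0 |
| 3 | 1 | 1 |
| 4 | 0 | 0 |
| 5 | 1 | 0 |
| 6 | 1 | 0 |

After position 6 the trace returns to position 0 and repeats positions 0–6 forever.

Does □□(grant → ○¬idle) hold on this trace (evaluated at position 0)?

□(grant → ○¬idle) must hold at every position from 0 onward. It fails at position 0, so □□(grant → ○¬idle) is false.

Violated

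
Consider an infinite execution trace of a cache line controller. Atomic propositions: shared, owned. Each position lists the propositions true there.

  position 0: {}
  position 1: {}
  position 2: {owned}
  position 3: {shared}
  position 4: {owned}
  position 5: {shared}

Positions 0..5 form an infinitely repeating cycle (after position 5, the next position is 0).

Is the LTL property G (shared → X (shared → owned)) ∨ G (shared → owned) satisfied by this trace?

shared → X (shared → owned) holds at every position 0..5, and those are all positions ever visited, so G (shared → X (shared → owned)) holds.
Positions where shared holds: 3, 5.
Check X (shared → owned) at each: 3→ok, 5→ok.
shared → owned must hold at every position from 0 onward. It fails at position 3, so G (shared → owned) is false.
Positions where shared holds: 3, 5.
Check owned at each: 3→fails, 5→fails.
At position 0: G (shared → X (shared → owned)) is true; G (shared → owned) is false; so G (shared → X (shared → owned)) ∨ G (shared → owned) is true.

Satisfied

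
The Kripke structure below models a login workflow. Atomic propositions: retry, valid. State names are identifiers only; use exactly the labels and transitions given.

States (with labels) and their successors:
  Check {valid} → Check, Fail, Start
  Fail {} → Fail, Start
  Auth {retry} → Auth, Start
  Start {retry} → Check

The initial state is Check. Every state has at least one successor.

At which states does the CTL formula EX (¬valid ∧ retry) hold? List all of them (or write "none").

States satisfying ¬valid ∧ retry: {Auth, Start}.
States satisfying EX (¬valid ∧ retry): {Check, Fail, Auth}.

{Check, Fail, Auth}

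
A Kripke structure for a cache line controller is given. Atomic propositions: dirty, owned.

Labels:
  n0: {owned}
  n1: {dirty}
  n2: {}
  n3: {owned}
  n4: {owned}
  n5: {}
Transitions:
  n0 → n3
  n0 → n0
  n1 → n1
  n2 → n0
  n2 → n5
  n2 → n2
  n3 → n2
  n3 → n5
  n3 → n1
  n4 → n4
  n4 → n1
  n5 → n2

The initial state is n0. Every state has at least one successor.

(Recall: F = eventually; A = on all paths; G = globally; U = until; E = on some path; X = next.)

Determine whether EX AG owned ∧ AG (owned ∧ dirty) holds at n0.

Violated

States satisfying AG owned: ∅.
States satisfying EX AG owned: ∅.
States satisfying owned ∧ dirty: ∅.
States satisfying AG (owned ∧ dirty): ∅.
States satisfying EX AG owned ∧ AG (owned ∧ dirty): ∅.
n0 ∉ Sat(EX AG owned ∧ AG (owned ∧ dirty)).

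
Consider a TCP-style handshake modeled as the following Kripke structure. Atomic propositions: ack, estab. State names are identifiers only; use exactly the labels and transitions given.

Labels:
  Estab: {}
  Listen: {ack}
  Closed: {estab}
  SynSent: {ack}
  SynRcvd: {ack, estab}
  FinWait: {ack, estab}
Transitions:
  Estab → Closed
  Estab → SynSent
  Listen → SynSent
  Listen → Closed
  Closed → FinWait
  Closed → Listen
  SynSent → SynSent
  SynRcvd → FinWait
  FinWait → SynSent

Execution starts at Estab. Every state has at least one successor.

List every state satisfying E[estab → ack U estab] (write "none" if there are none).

States satisfying estab → ack: {Estab, Listen, SynSent, SynRcvd, FinWait}.
States satisfying estab: {Closed, SynRcvd, FinWait}.
States satisfying E[estab → ack U estab]: {Estab, Listen, Closed, SynRcvd, FinWait}.

{Estab, Listen, Closed, SynRcvd, FinWait}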